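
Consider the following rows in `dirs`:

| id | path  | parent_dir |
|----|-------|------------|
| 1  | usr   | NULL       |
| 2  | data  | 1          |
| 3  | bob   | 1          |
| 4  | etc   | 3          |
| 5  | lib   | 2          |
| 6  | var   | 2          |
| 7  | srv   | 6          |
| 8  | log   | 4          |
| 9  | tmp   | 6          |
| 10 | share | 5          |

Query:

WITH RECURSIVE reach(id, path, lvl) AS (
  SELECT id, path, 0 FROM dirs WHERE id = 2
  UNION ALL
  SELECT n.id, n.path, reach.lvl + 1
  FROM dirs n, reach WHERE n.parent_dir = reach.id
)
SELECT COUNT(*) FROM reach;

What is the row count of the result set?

Base: id=2 (data) at lvl 0.
Iteration 1: rows with parent_dir in {2} -> lib (id 5, lvl 1), var (id 6, lvl 1).
Iteration 2: rows with parent_dir in {5,6} -> srv (id 7, lvl 2), tmp (id 9, lvl 2), share (id 10, lvl 2).
Iteration 3: no rows with parent_dir in {7,9,10}; recursion stops.
Total rows emitted: 6.

6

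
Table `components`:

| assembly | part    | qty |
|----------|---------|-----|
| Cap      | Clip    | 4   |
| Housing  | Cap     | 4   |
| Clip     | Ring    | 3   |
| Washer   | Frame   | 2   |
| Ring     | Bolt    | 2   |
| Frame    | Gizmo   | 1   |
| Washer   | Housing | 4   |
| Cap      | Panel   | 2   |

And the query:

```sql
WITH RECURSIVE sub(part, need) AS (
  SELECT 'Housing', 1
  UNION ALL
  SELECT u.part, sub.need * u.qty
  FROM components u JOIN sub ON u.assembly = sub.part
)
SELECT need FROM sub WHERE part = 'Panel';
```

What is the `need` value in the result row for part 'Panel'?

8

Base: (Housing, need=1).
Iteration 1: components of {Housing} -> Cap = 1*4 = 4.
Iteration 2: components of {Cap} -> Clip = 4*4 = 16, Panel = 4*2 = 8.
Iteration 3: components of {Clip,Panel} -> Ring = 16*3 = 48.
Iteration 4: components of {Ring} -> Bolt = 48*2 = 96.
Iteration 5: no further components; recursion stops.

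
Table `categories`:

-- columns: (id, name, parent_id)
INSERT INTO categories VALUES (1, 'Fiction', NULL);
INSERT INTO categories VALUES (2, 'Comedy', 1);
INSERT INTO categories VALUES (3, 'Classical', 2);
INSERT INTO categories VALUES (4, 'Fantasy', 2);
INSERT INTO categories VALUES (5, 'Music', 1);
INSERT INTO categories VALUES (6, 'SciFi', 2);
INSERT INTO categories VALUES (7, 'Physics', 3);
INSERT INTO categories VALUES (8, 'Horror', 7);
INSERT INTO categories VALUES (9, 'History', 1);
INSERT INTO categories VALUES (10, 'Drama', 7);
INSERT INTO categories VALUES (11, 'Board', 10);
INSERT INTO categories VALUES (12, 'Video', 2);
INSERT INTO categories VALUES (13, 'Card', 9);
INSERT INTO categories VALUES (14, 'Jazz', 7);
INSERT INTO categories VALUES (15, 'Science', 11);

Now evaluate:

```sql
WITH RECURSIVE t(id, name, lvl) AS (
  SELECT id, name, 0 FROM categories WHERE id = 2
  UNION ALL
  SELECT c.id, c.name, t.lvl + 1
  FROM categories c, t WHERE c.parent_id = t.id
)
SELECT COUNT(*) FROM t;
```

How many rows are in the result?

Base: id=2 (Comedy) at lvl 0.
Iteration 1: rows with parent_id in {2} -> Classical (id 3, lvl 1), Fantasy (id 4, lvl 1), SciFi (id 6, lvl 1), Video (id 12, lvl 1).
Iteration 2: rows with parent_id in {3,4,6,12} -> Physics (id 7, lvl 2).
Iteration 3: rows with parent_id in {7} -> Horror (id 8, lvl 3), Drama (id 10, lvl 3), Jazz (id 14, lvl 3).
Iteration 4: rows with parent_id in {8,10,14} -> Board (id 11, lvl 4).
Iteration 5: rows with parent_id in {11} -> Science (id 15, lvl 5).
Iteration 6: no rows with parent_id in {15}; recursion stops.
Total rows emitted: 11.

11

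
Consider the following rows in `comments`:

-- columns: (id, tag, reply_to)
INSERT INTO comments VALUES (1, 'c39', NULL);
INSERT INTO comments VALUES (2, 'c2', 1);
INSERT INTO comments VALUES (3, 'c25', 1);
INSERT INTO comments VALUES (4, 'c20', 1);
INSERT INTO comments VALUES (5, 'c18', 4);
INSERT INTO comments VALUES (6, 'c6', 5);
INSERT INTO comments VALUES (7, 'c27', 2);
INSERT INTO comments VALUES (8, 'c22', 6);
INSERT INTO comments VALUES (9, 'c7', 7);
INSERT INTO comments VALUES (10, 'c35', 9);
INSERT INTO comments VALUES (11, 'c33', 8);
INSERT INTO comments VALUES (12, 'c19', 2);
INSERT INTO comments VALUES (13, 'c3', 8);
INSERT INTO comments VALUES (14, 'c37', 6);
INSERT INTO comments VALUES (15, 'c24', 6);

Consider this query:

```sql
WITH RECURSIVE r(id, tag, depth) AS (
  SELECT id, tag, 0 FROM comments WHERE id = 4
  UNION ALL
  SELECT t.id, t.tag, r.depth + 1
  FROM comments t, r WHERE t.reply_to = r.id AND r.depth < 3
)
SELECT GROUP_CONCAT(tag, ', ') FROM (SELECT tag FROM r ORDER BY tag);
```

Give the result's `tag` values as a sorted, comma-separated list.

c18, c20, c22, c24, c37, c6

Base: id=4 (c20) at depth 0.
Iteration 1: rows with reply_to in {4} -> c18 (id 5, depth 1).
Iteration 2: rows with reply_to in {5} -> c6 (id 6, depth 2).
Iteration 3: rows with reply_to in {6} -> c22 (id 8, depth 3), c37 (id 14, depth 3), c24 (id 15, depth 3).
Iteration 4: depth < 3 fails for all current rows; recursion stops.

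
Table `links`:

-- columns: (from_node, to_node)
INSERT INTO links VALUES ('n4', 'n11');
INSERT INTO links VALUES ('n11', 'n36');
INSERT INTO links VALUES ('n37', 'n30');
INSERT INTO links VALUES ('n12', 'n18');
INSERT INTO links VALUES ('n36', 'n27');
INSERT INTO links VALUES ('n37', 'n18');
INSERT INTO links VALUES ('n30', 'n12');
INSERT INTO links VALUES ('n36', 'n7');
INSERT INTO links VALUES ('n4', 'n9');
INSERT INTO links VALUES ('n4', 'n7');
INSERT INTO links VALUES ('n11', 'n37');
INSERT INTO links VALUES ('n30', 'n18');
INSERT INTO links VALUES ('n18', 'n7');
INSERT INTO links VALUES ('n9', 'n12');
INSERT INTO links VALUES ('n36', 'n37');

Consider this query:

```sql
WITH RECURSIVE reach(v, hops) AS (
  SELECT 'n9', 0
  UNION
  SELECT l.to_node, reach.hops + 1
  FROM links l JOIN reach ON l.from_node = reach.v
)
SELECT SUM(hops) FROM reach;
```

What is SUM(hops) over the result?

Base: (n9, hops=0).
Iteration 1: edges from {n9} -> (n12, hops=1).
Iteration 2: edges from {n12} -> (n18, hops=2).
Iteration 3: edges from {n18} -> (n7, hops=3).
Iteration 4: no outgoing edges from {n7}; recursion stops.
SUM(hops) = 0 + 1 + 2 + 3 = 6.

6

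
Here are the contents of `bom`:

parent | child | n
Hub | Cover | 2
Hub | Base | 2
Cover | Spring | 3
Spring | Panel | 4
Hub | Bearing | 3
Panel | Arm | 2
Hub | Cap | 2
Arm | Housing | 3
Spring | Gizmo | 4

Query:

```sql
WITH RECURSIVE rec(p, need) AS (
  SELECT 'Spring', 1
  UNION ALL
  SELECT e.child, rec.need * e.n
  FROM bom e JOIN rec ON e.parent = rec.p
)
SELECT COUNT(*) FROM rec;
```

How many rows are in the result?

5

Base: (Spring, need=1).
Iteration 1: components of {Spring} -> Gizmo = 1*4 = 4, Panel = 1*4 = 4.
Iteration 2: components of {Gizmo,Panel} -> Arm = 4*2 = 8.
Iteration 3: components of {Arm} -> Housing = 8*3 = 24.
Iteration 4: no further components; recursion stops.
Total rows emitted: 5.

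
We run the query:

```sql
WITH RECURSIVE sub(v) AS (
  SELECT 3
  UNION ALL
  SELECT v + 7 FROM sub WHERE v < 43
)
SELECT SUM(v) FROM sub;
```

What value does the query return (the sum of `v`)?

168

Base: v=3.
Iteration 1: 3 < 43 holds -> v = 3 + 7 = 10.
Iteration 2: 10 < 43 holds -> v = 10 + 7 = 17.
Iteration 3: 17 < 43 holds -> v = 17 + 7 = 24.
Iteration 4: 24 < 43 holds -> v = 24 + 7 = 31.
Iteration 5: 31 < 43 holds -> v = 31 + 7 = 38.
Iteration 6: 38 < 43 holds -> v = 38 + 7 = 45.
Iteration 7: 45 < 43 fails; recursion stops.
SUM(v) = 3 + 10 + 17 + 24 + 31 + 38 + 45 = 168.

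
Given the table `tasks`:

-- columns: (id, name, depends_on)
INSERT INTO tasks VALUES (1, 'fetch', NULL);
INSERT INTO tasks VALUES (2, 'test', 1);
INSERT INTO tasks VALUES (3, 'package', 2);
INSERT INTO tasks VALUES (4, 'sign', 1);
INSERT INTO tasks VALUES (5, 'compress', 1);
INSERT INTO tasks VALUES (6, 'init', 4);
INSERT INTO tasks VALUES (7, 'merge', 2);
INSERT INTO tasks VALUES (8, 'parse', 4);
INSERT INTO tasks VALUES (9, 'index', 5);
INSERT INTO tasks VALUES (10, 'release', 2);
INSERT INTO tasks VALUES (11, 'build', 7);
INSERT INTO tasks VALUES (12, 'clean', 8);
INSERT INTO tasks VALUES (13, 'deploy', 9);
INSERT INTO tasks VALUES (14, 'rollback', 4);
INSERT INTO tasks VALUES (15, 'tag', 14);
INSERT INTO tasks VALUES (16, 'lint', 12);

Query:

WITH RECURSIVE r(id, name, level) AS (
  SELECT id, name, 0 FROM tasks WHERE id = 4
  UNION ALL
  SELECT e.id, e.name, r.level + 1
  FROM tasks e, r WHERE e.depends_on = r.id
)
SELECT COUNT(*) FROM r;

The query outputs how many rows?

7

Base: id=4 (sign) at level 0.
Iteration 1: rows with depends_on in {4} -> init (id 6, level 1), parse (id 8, level 1), rollback (id 14, level 1).
Iteration 2: rows with depends_on in {6,8,14} -> clean (id 12, level 2), tag (id 15, level 2).
Iteration 3: rows with depends_on in {12,15} -> lint (id 16, level 3).
Iteration 4: no rows with depends_on in {16}; recursion stops.
Total rows emitted: 7.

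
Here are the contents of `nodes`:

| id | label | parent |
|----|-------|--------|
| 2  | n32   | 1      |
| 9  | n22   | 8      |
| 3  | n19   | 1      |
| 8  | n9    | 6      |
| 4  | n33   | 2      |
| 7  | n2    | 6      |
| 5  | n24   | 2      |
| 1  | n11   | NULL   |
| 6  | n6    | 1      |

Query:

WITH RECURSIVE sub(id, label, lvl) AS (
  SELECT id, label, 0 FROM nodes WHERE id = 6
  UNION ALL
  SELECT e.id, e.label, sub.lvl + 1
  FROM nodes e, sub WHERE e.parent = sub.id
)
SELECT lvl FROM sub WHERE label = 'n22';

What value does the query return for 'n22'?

Base: id=6 (n6) at lvl 0.
Iteration 1: rows with parent in {6} -> n2 (id 7, lvl 1), n9 (id 8, lvl 1).
Iteration 2: rows with parent in {7,8} -> n22 (id 9, lvl 2).
Iteration 3: no rows with parent in {9}; recursion stops.

2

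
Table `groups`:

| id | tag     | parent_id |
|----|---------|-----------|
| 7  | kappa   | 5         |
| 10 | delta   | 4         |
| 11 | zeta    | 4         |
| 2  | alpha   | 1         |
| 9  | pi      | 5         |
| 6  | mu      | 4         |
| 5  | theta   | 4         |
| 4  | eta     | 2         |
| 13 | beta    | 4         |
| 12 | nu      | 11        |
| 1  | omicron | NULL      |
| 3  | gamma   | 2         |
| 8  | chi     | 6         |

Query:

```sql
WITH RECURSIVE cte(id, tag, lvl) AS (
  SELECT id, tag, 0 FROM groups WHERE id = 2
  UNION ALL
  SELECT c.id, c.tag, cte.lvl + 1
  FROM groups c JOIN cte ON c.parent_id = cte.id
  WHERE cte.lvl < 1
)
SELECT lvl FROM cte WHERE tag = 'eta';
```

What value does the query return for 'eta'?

1

Base: id=2 (alpha) at lvl 0.
Iteration 1: rows with parent_id in {2} -> gamma (id 3, lvl 1), eta (id 4, lvl 1).
Iteration 2: lvl < 1 fails for all current rows; recursion stops.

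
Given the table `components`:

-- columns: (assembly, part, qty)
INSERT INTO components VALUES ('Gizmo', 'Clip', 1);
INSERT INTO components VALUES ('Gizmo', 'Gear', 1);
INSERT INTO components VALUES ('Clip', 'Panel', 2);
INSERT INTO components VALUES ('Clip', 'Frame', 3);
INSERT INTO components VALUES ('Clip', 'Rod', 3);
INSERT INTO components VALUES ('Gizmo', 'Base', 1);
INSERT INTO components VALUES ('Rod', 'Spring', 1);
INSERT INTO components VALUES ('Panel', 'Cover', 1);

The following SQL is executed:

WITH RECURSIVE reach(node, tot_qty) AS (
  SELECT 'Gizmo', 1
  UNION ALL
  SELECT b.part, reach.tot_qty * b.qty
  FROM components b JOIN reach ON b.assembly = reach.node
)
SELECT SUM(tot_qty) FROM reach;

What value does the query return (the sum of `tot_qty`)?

Base: (Gizmo, tot_qty=1).
Iteration 1: components of {Gizmo} -> Base = 1*1 = 1, Clip = 1*1 = 1, Gear = 1*1 = 1.
Iteration 2: components of {Base,Clip,Gear} -> Frame = 1*3 = 3, Panel = 1*2 = 2, Rod = 1*3 = 3.
Iteration 3: components of {Frame,Panel,Rod} -> Cover = 2*1 = 2, Spring = 3*1 = 3.
Iteration 4: no further components; recursion stops.
SUM(tot_qty) = 1 + 1 + 1 + 1 + 2 + 3 + 3 + 2 + 3 = 17.

17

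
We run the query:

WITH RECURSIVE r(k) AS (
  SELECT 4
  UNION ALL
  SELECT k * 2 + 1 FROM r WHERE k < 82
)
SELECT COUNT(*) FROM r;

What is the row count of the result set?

6

Base: k=4.
Iteration 1: 4 < 82 holds -> k = 4 * 2 + 1 = 9.
Iteration 2: 9 < 82 holds -> k = 9 * 2 + 1 = 19.
Iteration 3: 19 < 82 holds -> k = 19 * 2 + 1 = 39.
Iteration 4: 39 < 82 holds -> k = 39 * 2 + 1 = 79.
Iteration 5: 79 < 82 holds -> k = 79 * 2 + 1 = 159.
Iteration 6: 159 < 82 fails; recursion stops.
Total rows emitted: 6.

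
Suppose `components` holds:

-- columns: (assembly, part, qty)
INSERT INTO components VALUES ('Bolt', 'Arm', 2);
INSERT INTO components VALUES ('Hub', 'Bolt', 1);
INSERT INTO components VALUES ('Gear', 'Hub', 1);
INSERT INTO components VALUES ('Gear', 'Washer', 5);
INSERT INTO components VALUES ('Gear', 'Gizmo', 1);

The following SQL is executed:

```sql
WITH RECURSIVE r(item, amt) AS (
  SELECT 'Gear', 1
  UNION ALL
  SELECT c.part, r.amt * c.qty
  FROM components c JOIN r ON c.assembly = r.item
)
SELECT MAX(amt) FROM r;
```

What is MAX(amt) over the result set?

5

Base: (Gear, amt=1).
Iteration 1: components of {Gear} -> Gizmo = 1*1 = 1, Hub = 1*1 = 1, Washer = 1*5 = 5.
Iteration 2: components of {Gizmo,Hub,Washer} -> Bolt = 1*1 = 1.
Iteration 3: components of {Bolt} -> Arm = 1*2 = 2.
Iteration 4: no further components; recursion stops.
amt values: 1, 1, 5, 1, 1, 2; the maximum is 5.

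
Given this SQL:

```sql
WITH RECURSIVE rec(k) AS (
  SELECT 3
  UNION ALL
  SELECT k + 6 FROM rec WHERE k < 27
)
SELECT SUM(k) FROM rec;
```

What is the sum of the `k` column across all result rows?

75

Base: k=3.
Iteration 1: 3 < 27 holds -> k = 3 + 6 = 9.
Iteration 2: 9 < 27 holds -> k = 9 + 6 = 15.
Iteration 3: 15 < 27 holds -> k = 15 + 6 = 21.
Iteration 4: 21 < 27 holds -> k = 21 + 6 = 27.
Iteration 5: 27 < 27 fails; recursion stops.
SUM(k) = 3 + 9 + 15 + 21 + 27 = 75.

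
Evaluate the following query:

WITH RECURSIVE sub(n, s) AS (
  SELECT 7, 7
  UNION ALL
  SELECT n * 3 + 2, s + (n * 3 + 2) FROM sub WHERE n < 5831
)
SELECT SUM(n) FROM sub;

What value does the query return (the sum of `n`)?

8737

Base: n=7, s=7.
Iteration 1: 7 < 5831 holds -> n = 7 * 3 + 2 = 23, s = 7 + 23 = 30.
Iteration 2: 23 < 5831 holds -> n = 23 * 3 + 2 = 71, s = 30 + 71 = 101.
Iteration 3: 71 < 5831 holds -> n = 71 * 3 + 2 = 215, s = 101 + 215 = 316.
Iteration 4: 215 < 5831 holds -> n = 215 * 3 + 2 = 647, s = 316 + 647 = 963.
Iteration 5: 647 < 5831 holds -> n = 647 * 3 + 2 = 1943, s = 963 + 1943 = 2906.
Iteration 6: 1943 < 5831 holds -> n = 1943 * 3 + 2 = 5831, s = 2906 + 5831 = 8737.
Iteration 7: 5831 < 5831 fails; recursion stops.
SUM(n) = 7 + 23 + 71 + 215 + 647 + 1943 + 5831 = 8737.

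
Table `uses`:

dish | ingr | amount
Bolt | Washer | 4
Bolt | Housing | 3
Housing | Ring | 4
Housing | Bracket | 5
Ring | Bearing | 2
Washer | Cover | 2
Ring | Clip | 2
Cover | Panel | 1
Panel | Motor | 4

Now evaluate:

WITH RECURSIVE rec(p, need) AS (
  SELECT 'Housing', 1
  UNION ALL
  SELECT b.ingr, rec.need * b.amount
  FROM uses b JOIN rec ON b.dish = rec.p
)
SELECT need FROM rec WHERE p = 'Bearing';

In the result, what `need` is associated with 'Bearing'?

8

Base: (Housing, need=1).
Iteration 1: components of {Housing} -> Bracket = 1*5 = 5, Ring = 1*4 = 4.
Iteration 2: components of {Bracket,Ring} -> Bearing = 4*2 = 8, Clip = 4*2 = 8.
Iteration 3: no further components; recursion stops.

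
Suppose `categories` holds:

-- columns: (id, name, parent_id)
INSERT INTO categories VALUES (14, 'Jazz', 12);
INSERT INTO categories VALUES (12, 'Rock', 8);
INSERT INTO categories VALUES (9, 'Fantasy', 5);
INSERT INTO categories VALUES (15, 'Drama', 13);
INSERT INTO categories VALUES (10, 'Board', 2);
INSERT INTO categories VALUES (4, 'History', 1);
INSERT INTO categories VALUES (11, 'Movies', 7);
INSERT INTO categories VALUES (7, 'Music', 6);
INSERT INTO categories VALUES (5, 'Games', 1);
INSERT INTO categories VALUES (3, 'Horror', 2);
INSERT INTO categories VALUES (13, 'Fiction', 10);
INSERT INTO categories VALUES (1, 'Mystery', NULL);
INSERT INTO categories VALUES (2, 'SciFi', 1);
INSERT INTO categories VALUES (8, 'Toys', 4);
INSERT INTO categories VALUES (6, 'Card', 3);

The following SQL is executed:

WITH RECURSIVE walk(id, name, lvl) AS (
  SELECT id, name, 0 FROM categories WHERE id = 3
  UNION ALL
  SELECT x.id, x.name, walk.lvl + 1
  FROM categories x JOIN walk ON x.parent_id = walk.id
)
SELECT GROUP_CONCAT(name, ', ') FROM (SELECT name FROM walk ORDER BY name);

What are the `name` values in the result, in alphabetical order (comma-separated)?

Card, Horror, Movies, Music

Base: id=3 (Horror) at lvl 0.
Iteration 1: rows with parent_id in {3} -> Card (id 6, lvl 1).
Iteration 2: rows with parent_id in {6} -> Music (id 7, lvl 2).
Iteration 3: rows with parent_id in {7} -> Movies (id 11, lvl 3).
Iteration 4: no rows with parent_id in {11}; recursion stops.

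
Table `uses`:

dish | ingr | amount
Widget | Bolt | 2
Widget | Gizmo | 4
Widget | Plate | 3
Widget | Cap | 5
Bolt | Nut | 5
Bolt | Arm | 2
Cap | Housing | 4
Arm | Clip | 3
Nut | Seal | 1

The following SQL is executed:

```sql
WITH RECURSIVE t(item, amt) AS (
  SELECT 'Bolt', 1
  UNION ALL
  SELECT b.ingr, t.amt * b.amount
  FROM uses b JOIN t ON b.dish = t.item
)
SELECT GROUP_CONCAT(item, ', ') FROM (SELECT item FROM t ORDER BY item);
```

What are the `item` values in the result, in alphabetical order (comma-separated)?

Arm, Bolt, Clip, Nut, Seal

Base: (Bolt, amt=1).
Iteration 1: components of {Bolt} -> Arm = 1*2 = 2, Nut = 1*5 = 5.
Iteration 2: components of {Arm,Nut} -> Clip = 2*3 = 6, Seal = 5*1 = 5.
Iteration 3: no further components; recursion stops.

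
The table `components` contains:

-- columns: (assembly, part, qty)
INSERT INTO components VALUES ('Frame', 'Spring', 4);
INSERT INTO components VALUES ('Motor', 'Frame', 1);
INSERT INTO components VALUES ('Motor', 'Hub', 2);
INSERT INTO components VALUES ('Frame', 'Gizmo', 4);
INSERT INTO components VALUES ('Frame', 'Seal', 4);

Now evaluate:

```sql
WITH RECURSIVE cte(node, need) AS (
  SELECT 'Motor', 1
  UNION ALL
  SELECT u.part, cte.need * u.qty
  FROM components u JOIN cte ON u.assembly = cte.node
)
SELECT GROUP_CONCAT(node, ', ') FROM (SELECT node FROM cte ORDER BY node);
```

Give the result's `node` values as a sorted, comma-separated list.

Frame, Gizmo, Hub, Motor, Seal, Spring

Base: (Motor, need=1).
Iteration 1: components of {Motor} -> Frame = 1*1 = 1, Hub = 1*2 = 2.
Iteration 2: components of {Frame,Hub} -> Gizmo = 1*4 = 4, Seal = 1*4 = 4, Spring = 1*4 = 4.
Iteration 3: no further components; recursion stops.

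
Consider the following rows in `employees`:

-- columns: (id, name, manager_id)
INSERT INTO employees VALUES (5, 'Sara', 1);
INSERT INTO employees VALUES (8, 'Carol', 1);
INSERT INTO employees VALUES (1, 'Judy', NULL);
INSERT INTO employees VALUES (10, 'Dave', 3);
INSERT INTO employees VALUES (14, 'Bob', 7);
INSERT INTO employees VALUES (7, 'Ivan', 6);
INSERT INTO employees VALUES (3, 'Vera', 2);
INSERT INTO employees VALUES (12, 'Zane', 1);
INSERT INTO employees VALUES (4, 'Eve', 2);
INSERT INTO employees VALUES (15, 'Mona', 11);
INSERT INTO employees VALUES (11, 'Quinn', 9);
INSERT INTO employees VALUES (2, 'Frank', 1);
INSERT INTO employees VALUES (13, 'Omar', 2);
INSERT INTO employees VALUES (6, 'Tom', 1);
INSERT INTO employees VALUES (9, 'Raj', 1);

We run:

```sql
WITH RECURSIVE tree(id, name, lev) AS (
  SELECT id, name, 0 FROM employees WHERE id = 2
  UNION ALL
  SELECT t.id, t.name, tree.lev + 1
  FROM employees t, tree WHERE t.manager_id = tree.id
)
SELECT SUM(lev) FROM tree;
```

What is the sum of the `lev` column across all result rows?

Base: id=2 (Frank) at lev 0.
Iteration 1: rows with manager_id in {2} -> Vera (id 3, lev 1), Eve (id 4, lev 1), Omar (id 13, lev 1).
Iteration 2: rows with manager_id in {3,4,13} -> Dave (id 10, lev 2).
Iteration 3: no rows with manager_id in {10}; recursion stops.
SUM(lev) = 0 + 1 + 1 + 1 + 2 = 5.

5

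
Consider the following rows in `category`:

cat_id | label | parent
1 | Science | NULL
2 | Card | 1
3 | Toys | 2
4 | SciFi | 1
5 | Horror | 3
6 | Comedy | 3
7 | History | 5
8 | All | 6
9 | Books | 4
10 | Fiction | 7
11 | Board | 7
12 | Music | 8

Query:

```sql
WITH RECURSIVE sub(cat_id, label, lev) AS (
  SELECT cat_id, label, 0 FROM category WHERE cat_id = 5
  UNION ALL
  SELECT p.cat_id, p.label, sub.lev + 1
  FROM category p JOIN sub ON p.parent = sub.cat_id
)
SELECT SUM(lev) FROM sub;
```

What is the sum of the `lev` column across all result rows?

Base: cat_id=5 (Horror) at lev 0.
Iteration 1: rows with parent in {5} -> History (id 7, lev 1).
Iteration 2: rows with parent in {7} -> Fiction (id 10, lev 2), Board (id 11, lev 2).
Iteration 3: no rows with parent in {10,11}; recursion stops.
SUM(lev) = 0 + 1 + 2 + 2 = 5.

5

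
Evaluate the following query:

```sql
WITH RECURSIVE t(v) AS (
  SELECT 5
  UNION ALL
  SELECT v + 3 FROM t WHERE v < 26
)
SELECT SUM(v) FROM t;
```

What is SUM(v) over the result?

Base: v=5.
Iteration 1: 5 < 26 holds -> v = 5 + 3 = 8.
Iteration 2: 8 < 26 holds -> v = 8 + 3 = 11.
Iteration 3: 11 < 26 holds -> v = 11 + 3 = 14.
Iteration 4: 14 < 26 holds -> v = 14 + 3 = 17.
Iteration 5: 17 < 26 holds -> v = 17 + 3 = 20.
Iteration 6: 20 < 26 holds -> v = 20 + 3 = 23.
Iteration 7: 23 < 26 holds -> v = 23 + 3 = 26.
Iteration 8: 26 < 26 fails; recursion stops.
SUM(v) = 5 + 8 + 11 + 14 + 17 + 20 + 23 + 26 = 124.

124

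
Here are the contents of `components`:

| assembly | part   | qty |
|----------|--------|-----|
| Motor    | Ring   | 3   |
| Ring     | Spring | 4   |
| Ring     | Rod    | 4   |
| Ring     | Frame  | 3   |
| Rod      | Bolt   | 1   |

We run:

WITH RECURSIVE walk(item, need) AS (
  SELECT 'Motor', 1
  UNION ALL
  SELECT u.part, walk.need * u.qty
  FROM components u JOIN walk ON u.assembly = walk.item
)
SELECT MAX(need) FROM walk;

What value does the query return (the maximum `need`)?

12

Base: (Motor, need=1).
Iteration 1: components of {Motor} -> Ring = 1*3 = 3.
Iteration 2: components of {Ring} -> Frame = 3*3 = 9, Rod = 3*4 = 12, Spring = 3*4 = 12.
Iteration 3: components of {Frame,Rod,Spring} -> Bolt = 12*1 = 12.
Iteration 4: no further components; recursion stops.
need values: 1, 3, 12, 12, 9, 12; the maximum is 12.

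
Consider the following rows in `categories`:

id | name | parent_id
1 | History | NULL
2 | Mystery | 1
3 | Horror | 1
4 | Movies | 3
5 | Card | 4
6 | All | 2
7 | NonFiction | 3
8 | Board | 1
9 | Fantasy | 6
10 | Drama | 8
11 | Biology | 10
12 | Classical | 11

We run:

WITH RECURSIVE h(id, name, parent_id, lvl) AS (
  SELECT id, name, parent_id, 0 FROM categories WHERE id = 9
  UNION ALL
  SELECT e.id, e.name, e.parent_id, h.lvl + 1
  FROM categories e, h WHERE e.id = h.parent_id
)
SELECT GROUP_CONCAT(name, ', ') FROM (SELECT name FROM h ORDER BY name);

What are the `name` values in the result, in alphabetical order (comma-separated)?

Base: id=9 (Fantasy), parent_id=6, lvl 0.
Iteration 1: join on id=6 -> All (id 6, parent_id=2, lvl 1).
Iteration 2: join on id=2 -> Mystery (id 2, parent_id=1, lvl 2).
Iteration 3: join on id=1 -> History (id 1, parent_id=NULL, lvl 3).
Iteration 4: parent_id is NULL; no match; recursion stops.

All, Fantasy, History, Mystery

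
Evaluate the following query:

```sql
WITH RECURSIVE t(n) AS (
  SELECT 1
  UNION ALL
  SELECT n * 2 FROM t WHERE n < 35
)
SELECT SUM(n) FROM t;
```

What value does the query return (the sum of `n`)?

Base: n=1.
Iteration 1: 1 < 35 holds -> n = 1 * 2 = 2.
Iteration 2: 2 < 35 holds -> n = 2 * 2 = 4.
Iteration 3: 4 < 35 holds -> n = 4 * 2 = 8.
Iteration 4: 8 < 35 holds -> n = 8 * 2 = 16.
Iteration 5: 16 < 35 holds -> n = 16 * 2 = 32.
Iteration 6: 32 < 35 holds -> n = 32 * 2 = 64.
Iteration 7: 64 < 35 fails; recursion stops.
SUM(n) = 1 + 2 + 4 + 8 + 16 + 32 + 64 = 127.

127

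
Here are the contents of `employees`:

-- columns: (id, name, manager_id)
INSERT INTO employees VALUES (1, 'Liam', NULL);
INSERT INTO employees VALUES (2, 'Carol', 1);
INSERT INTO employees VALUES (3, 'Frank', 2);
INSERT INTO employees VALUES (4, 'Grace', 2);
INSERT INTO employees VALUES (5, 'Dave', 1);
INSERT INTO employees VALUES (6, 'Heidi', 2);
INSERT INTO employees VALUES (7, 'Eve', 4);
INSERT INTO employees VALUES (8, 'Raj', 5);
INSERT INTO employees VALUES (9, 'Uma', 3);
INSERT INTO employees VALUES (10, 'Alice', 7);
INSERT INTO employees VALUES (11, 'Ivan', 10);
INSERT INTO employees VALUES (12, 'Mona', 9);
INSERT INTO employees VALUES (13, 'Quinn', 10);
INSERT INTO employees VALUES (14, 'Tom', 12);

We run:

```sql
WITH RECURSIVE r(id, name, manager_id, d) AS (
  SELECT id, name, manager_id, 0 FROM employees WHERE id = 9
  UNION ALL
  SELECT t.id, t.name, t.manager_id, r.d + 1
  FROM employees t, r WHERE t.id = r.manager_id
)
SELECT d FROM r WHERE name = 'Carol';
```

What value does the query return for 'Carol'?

2

Base: id=9 (Uma), manager_id=3, d 0.
Iteration 1: join on id=3 -> Frank (id 3, manager_id=2, d 1).
Iteration 2: join on id=2 -> Carol (id 2, manager_id=1, d 2).
Iteration 3: join on id=1 -> Liam (id 1, manager_id=NULL, d 3).
Iteration 4: manager_id is NULL; no match; recursion stops.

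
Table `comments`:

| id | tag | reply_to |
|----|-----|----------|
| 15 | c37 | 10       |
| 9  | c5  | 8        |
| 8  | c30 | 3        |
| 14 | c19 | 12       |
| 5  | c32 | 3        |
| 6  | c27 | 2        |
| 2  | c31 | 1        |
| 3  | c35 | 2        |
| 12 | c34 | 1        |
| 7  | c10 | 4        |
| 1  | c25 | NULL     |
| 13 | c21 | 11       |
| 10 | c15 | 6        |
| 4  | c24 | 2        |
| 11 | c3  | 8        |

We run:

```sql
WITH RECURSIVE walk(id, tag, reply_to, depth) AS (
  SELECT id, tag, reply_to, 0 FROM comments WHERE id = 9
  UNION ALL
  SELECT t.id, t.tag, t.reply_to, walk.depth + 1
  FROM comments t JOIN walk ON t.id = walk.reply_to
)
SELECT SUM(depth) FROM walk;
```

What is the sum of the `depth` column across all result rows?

Base: id=9 (c5), reply_to=8, depth 0.
Iteration 1: join on id=8 -> c30 (id 8, reply_to=3, depth 1).
Iteration 2: join on id=3 -> c35 (id 3, reply_to=2, depth 2).
Iteration 3: join on id=2 -> c31 (id 2, reply_to=1, depth 3).
Iteration 4: join on id=1 -> c25 (id 1, reply_to=NULL, depth 4).
Iteration 5: reply_to is NULL; no match; recursion stops.
SUM(depth) = 0 + 1 + 2 + 3 + 4 = 10.

10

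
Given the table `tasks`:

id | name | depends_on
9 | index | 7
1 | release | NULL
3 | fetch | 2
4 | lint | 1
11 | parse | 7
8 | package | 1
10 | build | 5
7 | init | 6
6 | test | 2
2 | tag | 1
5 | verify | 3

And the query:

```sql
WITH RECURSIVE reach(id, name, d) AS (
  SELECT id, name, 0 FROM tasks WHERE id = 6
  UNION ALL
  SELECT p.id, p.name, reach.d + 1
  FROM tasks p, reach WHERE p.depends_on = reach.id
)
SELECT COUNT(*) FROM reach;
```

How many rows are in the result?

4

Base: id=6 (test) at d 0.
Iteration 1: rows with depends_on in {6} -> init (id 7, d 1).
Iteration 2: rows with depends_on in {7} -> index (id 9, d 2), parse (id 11, d 2).
Iteration 3: no rows with depends_on in {9,11}; recursion stops.
Total rows emitted: 4.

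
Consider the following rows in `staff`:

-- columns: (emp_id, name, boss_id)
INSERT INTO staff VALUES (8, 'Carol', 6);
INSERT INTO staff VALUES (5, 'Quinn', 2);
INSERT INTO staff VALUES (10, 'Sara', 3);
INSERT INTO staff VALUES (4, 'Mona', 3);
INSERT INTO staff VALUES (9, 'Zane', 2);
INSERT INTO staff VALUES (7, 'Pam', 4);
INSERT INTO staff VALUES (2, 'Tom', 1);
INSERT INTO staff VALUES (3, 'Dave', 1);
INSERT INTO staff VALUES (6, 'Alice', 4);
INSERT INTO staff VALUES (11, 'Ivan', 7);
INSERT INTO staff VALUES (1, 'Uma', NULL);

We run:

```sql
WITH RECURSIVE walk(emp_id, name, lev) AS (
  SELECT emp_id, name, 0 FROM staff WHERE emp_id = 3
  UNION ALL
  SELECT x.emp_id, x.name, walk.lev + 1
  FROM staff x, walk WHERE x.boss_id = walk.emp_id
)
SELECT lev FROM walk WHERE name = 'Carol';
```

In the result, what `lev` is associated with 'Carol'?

3

Base: emp_id=3 (Dave) at lev 0.
Iteration 1: rows with boss_id in {3} -> Mona (id 4, lev 1), Sara (id 10, lev 1).
Iteration 2: rows with boss_id in {4,10} -> Alice (id 6, lev 2), Pam (id 7, lev 2).
Iteration 3: rows with boss_id in {6,7} -> Carol (id 8, lev 3), Ivan (id 11, lev 3).
Iteration 4: no rows with boss_id in {8,11}; recursion stops.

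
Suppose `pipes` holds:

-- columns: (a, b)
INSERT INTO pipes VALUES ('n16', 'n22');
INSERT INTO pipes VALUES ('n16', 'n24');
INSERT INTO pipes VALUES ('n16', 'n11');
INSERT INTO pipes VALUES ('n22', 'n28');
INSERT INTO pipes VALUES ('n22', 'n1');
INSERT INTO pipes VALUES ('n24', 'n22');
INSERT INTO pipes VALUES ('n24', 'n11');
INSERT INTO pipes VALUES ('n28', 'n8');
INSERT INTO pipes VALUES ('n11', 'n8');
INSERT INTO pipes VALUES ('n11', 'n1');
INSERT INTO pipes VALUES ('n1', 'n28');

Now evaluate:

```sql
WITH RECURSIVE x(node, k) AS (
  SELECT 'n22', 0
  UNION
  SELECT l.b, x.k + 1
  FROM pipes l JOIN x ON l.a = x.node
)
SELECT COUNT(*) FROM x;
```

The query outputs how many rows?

Base: (n22, k=0).
Iteration 1: edges from {n22} -> (n1, k=1), (n28, k=1).
Iteration 2: edges from {n1,n28} -> (n28, k=2), (n8, k=2).
Iteration 3: edges from {n28,n8} -> (n8, k=3).
Iteration 4: no outgoing edges from {n8}; recursion stops.
Total rows emitted: 6.

6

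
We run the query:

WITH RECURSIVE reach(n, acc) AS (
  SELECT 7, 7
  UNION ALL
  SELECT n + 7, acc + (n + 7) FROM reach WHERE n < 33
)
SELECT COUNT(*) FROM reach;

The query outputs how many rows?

5

Base: n=7, acc=7.
Iteration 1: 7 < 33 holds -> n = 7 + 7 = 14, acc = 7 + 14 = 21.
Iteration 2: 14 < 33 holds -> n = 14 + 7 = 21, acc = 21 + 21 = 42.
Iteration 3: 21 < 33 holds -> n = 21 + 7 = 28, acc = 42 + 28 = 70.
Iteration 4: 28 < 33 holds -> n = 28 + 7 = 35, acc = 70 + 35 = 105.
Iteration 5: 35 < 33 fails; recursion stops.
Total rows emitted: 5.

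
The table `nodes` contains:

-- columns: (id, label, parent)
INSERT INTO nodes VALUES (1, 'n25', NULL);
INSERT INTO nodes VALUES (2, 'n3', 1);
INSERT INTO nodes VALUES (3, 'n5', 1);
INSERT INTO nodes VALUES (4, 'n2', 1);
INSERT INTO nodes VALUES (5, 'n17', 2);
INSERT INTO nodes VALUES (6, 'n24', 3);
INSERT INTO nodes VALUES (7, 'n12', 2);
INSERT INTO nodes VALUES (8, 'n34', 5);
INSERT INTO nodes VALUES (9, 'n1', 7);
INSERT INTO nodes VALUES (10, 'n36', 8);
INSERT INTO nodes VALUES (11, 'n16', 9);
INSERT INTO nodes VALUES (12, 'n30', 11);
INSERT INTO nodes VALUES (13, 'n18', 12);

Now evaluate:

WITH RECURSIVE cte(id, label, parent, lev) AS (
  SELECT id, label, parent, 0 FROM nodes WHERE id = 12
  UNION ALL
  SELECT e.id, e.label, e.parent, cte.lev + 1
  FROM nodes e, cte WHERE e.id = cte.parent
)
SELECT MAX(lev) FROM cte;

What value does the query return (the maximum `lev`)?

Base: id=12 (n30), parent=11, lev 0.
Iteration 1: join on id=11 -> n16 (id 11, parent=9, lev 1).
Iteration 2: join on id=9 -> n1 (id 9, parent=7, lev 2).
Iteration 3: join on id=7 -> n12 (id 7, parent=2, lev 3).
Iteration 4: join on id=2 -> n3 (id 2, parent=1, lev 4).
Iteration 5: join on id=1 -> n25 (id 1, parent=NULL, lev 5).
Iteration 6: parent is NULL; no match; recursion stops.
lev values: 0, 1, 2, 3, 4, 5; the maximum is 5.

5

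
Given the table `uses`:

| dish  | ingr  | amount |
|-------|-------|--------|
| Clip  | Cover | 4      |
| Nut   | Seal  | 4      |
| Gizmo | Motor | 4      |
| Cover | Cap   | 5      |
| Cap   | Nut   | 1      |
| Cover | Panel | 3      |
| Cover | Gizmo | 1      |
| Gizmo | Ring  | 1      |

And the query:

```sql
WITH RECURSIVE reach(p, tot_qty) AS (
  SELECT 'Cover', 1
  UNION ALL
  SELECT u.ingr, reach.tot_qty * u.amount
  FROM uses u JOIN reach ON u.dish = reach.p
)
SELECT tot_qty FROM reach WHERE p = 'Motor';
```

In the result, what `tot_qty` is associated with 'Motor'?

4

Base: (Cover, tot_qty=1).
Iteration 1: components of {Cover} -> Cap = 1*5 = 5, Gizmo = 1*1 = 1, Panel = 1*3 = 3.
Iteration 2: components of {Cap,Gizmo,Panel} -> Motor = 1*4 = 4, Nut = 5*1 = 5, Ring = 1*1 = 1.
Iteration 3: components of {Motor,Nut,Ring} -> Seal = 5*4 = 20.
Iteration 4: no further components; recursion stops.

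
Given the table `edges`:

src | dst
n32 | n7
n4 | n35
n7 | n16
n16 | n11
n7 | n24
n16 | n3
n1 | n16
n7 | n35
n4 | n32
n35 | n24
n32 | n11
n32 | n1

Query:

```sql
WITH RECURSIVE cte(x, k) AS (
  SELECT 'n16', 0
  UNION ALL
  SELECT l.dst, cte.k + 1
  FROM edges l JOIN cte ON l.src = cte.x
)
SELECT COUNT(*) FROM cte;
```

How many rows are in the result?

Base: (n16, k=0).
Iteration 1: edges from {n16} -> (n11, k=1), (n3, k=1).
Iteration 2: no outgoing edges from {n11,n3}; recursion stops.
Total rows emitted: 3.

3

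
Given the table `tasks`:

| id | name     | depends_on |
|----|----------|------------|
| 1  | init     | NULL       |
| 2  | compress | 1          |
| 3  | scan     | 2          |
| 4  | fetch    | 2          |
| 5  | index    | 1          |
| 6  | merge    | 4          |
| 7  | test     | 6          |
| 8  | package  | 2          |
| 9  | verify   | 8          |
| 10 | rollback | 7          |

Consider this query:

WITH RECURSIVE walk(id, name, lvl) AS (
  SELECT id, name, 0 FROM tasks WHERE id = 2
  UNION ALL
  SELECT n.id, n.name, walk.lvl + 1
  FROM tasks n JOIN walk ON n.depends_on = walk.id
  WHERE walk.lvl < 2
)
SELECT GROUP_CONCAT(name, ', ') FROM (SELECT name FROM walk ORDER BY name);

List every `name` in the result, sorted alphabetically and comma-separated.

Base: id=2 (compress) at lvl 0.
Iteration 1: rows with depends_on in {2} -> scan (id 3, lvl 1), fetch (id 4, lvl 1), package (id 8, lvl 1).
Iteration 2: rows with depends_on in {3,4,8} -> merge (id 6, lvl 2), verify (id 9, lvl 2).
Iteration 3: lvl < 2 fails for all current rows; recursion stops.

compress, fetch, merge, package, scan, verify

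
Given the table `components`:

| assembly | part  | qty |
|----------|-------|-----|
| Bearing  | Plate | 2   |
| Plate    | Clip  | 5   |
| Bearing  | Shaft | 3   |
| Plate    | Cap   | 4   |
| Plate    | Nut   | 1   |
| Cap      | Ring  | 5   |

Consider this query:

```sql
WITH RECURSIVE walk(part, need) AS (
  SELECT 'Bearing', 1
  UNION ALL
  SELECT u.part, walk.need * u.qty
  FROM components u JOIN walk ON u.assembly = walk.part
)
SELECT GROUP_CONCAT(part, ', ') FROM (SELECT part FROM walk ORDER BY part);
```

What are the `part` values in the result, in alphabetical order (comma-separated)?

Bearing, Cap, Clip, Nut, Plate, Ring, Shaft

Base: (Bearing, need=1).
Iteration 1: components of {Bearing} -> Plate = 1*2 = 2, Shaft = 1*3 = 3.
Iteration 2: components of {Plate,Shaft} -> Cap = 2*4 = 8, Clip = 2*5 = 10, Nut = 2*1 = 2.
Iteration 3: components of {Cap,Clip,Nut} -> Ring = 8*5 = 40.
Iteration 4: no further components; recursion stops.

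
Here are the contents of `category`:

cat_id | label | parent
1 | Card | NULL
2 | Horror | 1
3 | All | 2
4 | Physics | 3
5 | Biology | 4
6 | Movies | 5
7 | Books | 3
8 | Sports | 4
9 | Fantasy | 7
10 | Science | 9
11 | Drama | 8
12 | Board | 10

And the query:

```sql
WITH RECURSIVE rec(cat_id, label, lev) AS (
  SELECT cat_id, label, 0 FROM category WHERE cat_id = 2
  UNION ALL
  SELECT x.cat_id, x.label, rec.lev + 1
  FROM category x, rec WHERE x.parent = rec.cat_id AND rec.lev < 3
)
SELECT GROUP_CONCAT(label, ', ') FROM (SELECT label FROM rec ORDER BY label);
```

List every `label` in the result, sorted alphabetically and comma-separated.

Base: cat_id=2 (Horror) at lev 0.
Iteration 1: rows with parent in {2} -> All (id 3, lev 1).
Iteration 2: rows with parent in {3} -> Physics (id 4, lev 2), Books (id 7, lev 2).
Iteration 3: rows with parent in {4,7} -> Biology (id 5, lev 3), Sports (id 8, lev 3), Fantasy (id 9, lev 3).
Iteration 4: lev < 3 fails for all current rows; recursion stops.

All, Biology, Books, Fantasy, Horror, Physics, Sports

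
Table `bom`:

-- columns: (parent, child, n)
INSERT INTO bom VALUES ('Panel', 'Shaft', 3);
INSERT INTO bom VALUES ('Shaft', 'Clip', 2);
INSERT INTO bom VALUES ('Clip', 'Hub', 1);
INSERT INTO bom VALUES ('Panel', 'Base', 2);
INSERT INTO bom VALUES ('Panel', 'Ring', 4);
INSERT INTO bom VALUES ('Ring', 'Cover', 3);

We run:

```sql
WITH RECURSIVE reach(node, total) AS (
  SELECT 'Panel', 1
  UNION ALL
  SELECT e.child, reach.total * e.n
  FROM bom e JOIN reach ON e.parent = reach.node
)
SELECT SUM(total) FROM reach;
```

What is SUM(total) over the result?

34

Base: (Panel, total=1).
Iteration 1: components of {Panel} -> Base = 1*2 = 2, Ring = 1*4 = 4, Shaft = 1*3 = 3.
Iteration 2: components of {Base,Ring,Shaft} -> Clip = 3*2 = 6, Cover = 4*3 = 12.
Iteration 3: components of {Clip,Cover} -> Hub = 6*1 = 6.
Iteration 4: no further components; recursion stops.
SUM(total) = 1 + 3 + 2 + 4 + 6 + 12 + 6 = 34.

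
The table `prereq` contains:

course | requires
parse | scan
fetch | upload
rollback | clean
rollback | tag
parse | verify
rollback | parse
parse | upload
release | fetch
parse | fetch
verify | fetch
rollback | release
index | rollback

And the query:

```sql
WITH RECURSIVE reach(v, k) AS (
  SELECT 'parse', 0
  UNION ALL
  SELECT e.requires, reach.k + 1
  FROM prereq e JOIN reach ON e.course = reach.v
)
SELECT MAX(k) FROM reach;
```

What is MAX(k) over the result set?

Base: (parse, k=0).
Iteration 1: edges from {parse} -> (fetch, k=1), (scan, k=1), (upload, k=1), (verify, k=1).
Iteration 2: edges from {fetch,scan,upload,verify} -> (fetch, k=2), (upload, k=2).
Iteration 3: edges from {fetch,upload} -> (upload, k=3).
Iteration 4: no outgoing edges from {upload}; recursion stops.
k values: 0, 1, 1, 1, 1, 2, 2, 3; the maximum is 3.

3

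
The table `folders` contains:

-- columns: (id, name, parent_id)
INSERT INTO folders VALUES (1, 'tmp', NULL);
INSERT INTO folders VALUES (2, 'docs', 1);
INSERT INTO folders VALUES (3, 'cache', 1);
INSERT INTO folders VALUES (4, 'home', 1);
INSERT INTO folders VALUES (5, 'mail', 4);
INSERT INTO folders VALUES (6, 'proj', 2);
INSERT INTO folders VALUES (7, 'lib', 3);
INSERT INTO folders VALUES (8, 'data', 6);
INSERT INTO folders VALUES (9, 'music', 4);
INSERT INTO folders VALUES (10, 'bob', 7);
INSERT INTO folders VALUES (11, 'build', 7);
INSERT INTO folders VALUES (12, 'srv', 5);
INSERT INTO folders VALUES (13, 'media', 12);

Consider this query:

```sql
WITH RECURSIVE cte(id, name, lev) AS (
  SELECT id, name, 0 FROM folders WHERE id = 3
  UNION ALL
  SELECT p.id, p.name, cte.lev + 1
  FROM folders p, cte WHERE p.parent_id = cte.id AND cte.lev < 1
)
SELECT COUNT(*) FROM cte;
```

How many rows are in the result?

2

Base: id=3 (cache) at lev 0.
Iteration 1: rows with parent_id in {3} -> lib (id 7, lev 1).
Iteration 2: lev < 1 fails for all current rows; recursion stops.
Total rows emitted: 2.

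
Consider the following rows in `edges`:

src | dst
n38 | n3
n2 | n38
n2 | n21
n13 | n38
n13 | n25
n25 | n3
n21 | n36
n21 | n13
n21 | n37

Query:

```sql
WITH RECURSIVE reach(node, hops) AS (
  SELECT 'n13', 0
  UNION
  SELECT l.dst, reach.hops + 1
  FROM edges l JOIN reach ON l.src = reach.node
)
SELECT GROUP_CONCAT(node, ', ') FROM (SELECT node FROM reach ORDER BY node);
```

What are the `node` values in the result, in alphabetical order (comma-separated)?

Base: (n13, hops=0).
Iteration 1: edges from {n13} -> (n25, hops=1), (n38, hops=1).
Iteration 2: edges from {n25,n38} -> (n3, hops=2). [UNION drops 1 duplicate row(s)]
Iteration 3: no outgoing edges from {n3}; recursion stops.

n13, n25, n3, n38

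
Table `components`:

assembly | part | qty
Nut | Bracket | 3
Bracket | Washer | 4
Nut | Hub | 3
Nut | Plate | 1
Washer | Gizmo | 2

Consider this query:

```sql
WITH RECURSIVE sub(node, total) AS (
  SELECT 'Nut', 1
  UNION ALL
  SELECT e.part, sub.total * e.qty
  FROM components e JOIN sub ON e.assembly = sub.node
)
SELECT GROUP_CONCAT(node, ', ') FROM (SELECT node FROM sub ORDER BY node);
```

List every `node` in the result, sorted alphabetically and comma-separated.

Bracket, Gizmo, Hub, Nut, Plate, Washer

Base: (Nut, total=1).
Iteration 1: components of {Nut} -> Bracket = 1*3 = 3, Hub = 1*3 = 3, Plate = 1*1 = 1.
Iteration 2: components of {Bracket,Hub,Plate} -> Washer = 3*4 = 12.
Iteration 3: components of {Washer} -> Gizmo = 12*2 = 24.
Iteration 4: no further components; recursion stops.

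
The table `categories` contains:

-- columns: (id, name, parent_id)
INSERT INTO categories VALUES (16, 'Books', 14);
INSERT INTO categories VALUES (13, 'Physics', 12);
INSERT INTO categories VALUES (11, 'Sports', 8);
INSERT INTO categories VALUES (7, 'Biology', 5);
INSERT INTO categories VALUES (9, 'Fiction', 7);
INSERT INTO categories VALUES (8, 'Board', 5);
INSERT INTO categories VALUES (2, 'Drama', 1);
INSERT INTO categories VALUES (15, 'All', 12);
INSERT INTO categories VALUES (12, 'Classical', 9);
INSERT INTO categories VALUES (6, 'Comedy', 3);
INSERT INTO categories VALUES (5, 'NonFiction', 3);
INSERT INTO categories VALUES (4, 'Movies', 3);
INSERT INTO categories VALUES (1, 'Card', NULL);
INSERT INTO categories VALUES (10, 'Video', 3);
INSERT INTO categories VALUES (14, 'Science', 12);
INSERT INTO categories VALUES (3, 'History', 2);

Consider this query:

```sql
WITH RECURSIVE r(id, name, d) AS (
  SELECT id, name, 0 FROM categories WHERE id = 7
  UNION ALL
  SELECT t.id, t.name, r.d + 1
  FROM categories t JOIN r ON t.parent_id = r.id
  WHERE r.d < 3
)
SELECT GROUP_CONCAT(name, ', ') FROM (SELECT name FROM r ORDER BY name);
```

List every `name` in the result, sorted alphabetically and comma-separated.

All, Biology, Classical, Fiction, Physics, Science

Base: id=7 (Biology) at d 0.
Iteration 1: rows with parent_id in {7} -> Fiction (id 9, d 1).
Iteration 2: rows with parent_id in {9} -> Classical (id 12, d 2).
Iteration 3: rows with parent_id in {12} -> Physics (id 13, d 3), Science (id 14, d 3), All (id 15, d 3).
Iteration 4: d < 3 fails for all current rows; recursion stops.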